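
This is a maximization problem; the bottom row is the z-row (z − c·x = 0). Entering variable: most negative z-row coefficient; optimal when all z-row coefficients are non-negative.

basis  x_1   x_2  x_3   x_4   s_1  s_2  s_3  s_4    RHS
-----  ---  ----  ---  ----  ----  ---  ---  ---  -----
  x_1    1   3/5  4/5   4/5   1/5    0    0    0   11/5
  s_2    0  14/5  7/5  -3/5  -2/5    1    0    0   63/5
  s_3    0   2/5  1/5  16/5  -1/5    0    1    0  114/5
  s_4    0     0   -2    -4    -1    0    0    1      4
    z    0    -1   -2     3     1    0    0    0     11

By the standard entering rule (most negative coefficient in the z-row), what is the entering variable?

x_3

Negative z-row entries: x_2: -1, x_3: -2.
The most negative is -2 in column x_3, so x_3 enters.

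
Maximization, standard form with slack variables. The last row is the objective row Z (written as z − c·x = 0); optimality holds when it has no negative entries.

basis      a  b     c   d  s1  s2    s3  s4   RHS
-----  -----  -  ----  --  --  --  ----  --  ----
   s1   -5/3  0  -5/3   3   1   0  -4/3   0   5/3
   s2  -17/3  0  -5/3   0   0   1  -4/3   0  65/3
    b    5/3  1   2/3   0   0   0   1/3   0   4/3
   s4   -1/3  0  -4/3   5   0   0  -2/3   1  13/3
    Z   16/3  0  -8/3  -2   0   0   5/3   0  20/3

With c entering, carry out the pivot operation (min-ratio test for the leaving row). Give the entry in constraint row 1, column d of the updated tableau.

Ratio test on column c — row 1: entry -5/3 ≤ 0; row 2: entry -5/3 ≤ 0; row 3: (4/3)/(2/3) = 2; row 4: entry -4/3 ≤ 0. Minimum is 2 at row 3 (b leaves); pivot element 2/3.
Divide row 3 by 2/3; eliminate column c from the other rows.
Row 1 update in column d: 3 − (-5/3)·0 = 3.

3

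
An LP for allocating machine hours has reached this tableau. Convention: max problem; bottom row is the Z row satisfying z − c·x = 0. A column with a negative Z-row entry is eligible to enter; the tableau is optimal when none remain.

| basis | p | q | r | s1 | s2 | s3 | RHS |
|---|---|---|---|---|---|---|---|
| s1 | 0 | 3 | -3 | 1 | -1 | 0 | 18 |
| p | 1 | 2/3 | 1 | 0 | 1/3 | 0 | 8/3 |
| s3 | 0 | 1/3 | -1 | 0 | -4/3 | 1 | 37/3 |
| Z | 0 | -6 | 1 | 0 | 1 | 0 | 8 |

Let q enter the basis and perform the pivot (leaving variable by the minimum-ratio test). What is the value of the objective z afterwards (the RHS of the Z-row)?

Ratio test on column q — row 1: 18/3 = 6; row 2: (8/3)/(2/3) = 4; row 3: (37/3)/(1/3) = 37. Minimum is 4 at row 2 (p leaves); pivot element 2/3.
Pivot on row 2; the Z-row RHS becomes 8 − (-6)·4 = 32.

32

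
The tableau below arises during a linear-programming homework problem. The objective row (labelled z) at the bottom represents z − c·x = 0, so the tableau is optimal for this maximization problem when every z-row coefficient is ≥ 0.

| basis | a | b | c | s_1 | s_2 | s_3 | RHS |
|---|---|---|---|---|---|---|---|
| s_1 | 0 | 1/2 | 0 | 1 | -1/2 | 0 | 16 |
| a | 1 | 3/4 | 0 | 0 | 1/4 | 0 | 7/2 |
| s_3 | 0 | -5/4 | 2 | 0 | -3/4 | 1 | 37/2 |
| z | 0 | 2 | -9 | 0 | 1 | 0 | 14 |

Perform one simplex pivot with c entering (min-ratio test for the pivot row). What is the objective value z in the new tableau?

389/4

Ratio test on column c — row 1: entry 0 ≤ 0; row 2: entry 0 ≤ 0; row 3: (37/2)/2 = 37/4. Minimum is 37/4 at row 3 (s_3 leaves); pivot element 2.
Pivot on row 3; the z-row RHS becomes 14 − (-9)·(37/4) = 389/4.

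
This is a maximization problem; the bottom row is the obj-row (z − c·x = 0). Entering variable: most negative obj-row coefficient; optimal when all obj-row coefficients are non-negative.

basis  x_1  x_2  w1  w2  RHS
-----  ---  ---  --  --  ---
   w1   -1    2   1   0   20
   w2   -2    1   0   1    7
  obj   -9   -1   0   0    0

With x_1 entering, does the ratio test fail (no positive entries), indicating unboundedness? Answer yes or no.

Every constraint-row entry in column x_1 is ≤ 0, so increasing x_1 is unbounded.

yes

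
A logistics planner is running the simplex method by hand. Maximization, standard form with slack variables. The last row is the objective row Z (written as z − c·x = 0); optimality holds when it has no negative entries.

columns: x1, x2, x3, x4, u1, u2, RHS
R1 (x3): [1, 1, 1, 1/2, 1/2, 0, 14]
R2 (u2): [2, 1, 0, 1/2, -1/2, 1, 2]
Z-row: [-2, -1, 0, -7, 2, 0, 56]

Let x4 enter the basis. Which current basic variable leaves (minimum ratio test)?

Column x4 entries and ratios — x3: 14/(1/2) = 28; u2: 2/(1/2) = 4.
Smallest ratio is 4 in the row of u2, so u2 leaves.

u2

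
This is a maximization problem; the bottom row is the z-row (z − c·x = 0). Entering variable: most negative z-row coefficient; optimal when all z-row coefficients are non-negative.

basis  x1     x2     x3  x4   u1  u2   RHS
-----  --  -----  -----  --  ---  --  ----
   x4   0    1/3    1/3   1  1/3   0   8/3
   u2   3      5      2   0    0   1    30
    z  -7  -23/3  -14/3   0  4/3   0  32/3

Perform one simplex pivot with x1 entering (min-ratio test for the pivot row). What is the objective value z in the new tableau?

242/3

Ratio test on column x1 — row 1: entry 0 ≤ 0; row 2: 30/3 = 10. Minimum is 10 at row 2 (u2 leaves); pivot element 3.
Pivot on row 2; the z-row RHS becomes 32/3 − (-7)·10 = 242/3.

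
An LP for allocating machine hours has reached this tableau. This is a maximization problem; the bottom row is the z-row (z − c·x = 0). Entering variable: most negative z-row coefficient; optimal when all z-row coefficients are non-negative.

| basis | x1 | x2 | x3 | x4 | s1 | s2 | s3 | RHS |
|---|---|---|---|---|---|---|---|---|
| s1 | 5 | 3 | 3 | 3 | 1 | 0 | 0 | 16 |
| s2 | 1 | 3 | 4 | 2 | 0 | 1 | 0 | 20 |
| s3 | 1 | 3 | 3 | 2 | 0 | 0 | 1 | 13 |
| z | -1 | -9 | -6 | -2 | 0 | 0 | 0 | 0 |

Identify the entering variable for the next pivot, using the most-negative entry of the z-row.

x2

Negative z-row entries: x1: -1, x2: -9, x3: -6, x4: -2.
The most negative is -9 in column x2, so x2 enters.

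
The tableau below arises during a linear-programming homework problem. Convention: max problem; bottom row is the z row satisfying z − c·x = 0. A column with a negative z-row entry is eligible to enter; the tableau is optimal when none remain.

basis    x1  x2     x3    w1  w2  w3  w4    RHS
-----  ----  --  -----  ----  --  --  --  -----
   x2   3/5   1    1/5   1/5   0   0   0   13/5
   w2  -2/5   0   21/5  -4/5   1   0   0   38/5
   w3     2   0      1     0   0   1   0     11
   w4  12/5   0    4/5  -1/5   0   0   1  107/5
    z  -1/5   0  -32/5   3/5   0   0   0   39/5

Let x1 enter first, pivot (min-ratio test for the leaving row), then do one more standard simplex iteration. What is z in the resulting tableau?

290/13

Ratio test on column x1 — row 1: (13/5)/(3/5) = 13/3; row 2: entry -2/5 ≤ 0; row 3: 11/2 = 11/2; row 4: (107/5)/(12/5) = 107/12. Minimum is 13/3 at row 1 (x2 leaves); pivot element 3/5.
Pivot on row 1; the z-row RHS becomes 39/5 − (-1/5)·(13/3) = 26/3.
Next entering variable (most negative z-row entry -19/3): x3.
Ratio test on column x3 — row 1: (13/3)/(1/3) = 13; row 2: (28/3)/(13/3) = 28/13; row 3: (7/3)/(1/3) = 7; row 4: entry 0 ≤ 0. Minimum is 28/13 at row 2 (w2 leaves); pivot element 13/3.
After the second pivot the z-row RHS is 26/3 − (-19/3)·(28/13) = 290/13.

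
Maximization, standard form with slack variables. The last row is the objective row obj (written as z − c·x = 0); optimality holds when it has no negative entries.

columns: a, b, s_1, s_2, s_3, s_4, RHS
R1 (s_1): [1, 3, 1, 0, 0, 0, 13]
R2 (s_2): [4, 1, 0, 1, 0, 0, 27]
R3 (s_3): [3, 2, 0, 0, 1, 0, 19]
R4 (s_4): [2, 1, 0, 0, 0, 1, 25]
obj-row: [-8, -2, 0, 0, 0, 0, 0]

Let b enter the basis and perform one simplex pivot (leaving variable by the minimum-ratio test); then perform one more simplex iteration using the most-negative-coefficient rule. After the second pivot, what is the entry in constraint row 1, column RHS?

20/7

Ratio test on column b — row 1: 13/3 = 13/3; row 2: 27/1 = 27; row 3: 19/2 = 19/2; row 4: 25/1 = 25. Minimum is 13/3 at row 1 (s_1 leaves); pivot element 3.
Divide row 1 by 3; eliminate column b from the other rows.
Second iteration: most negative obj-row entry is -22/3 in column a, so a enters.
Ratio test on column a — row 1: (13/3)/(1/3) = 13; row 2: (68/3)/(11/3) = 68/11; row 3: (31/3)/(7/3) = 31/7; row 4: (62/3)/(5/3) = 62/5. Minimum is 31/7 at row 3 (s_3 leaves); pivot element 7/3.
Divide row 3 by 7/3; eliminate column a from the other rows.
After both pivots, the entry at constraint row 1, column RHS is 20/7.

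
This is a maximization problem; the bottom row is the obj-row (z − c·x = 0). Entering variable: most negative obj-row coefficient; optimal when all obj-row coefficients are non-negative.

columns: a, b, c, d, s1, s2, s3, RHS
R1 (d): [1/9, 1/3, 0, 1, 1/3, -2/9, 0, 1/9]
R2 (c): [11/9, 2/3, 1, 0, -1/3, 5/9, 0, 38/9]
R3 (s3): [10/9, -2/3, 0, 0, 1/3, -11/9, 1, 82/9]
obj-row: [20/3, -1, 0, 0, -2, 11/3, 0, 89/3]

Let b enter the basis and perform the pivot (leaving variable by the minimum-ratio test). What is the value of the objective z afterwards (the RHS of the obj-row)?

Ratio test on column b — row 1: (1/9)/(1/3) = 1/3; row 2: (38/9)/(2/3) = 19/3; row 3: entry -2/3 ≤ 0. Minimum is 1/3 at row 1 (d leaves); pivot element 1/3.
Pivot on row 1; the obj-row RHS becomes 89/3 − (-1)·(1/3) = 30.

30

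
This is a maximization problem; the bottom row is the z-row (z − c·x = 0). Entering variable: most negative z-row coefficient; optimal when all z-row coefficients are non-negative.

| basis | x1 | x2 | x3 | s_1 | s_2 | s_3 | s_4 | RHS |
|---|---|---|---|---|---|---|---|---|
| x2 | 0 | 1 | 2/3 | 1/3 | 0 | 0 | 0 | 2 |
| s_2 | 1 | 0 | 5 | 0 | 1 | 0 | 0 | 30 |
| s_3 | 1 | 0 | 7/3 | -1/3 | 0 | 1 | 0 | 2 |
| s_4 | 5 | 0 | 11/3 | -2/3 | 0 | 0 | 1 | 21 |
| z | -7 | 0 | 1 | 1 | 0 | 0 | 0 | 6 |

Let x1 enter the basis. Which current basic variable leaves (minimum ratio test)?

s_3

Column x1 entries and ratios — x2: 0 ≤ 0, skip; s_2: 30/1 = 30; s_3: 2/1 = 2; s_4: 21/5 = 21/5.
Smallest ratio is 2 in the row of s_3, so s_3 leaves.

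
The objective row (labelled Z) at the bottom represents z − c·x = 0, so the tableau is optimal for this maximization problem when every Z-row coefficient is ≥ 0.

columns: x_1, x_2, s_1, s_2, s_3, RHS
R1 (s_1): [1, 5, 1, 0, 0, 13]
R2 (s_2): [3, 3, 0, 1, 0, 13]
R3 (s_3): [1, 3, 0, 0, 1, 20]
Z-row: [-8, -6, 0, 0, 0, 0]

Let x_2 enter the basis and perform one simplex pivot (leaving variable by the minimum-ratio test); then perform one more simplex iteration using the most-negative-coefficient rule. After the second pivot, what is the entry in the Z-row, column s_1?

-1/2

Ratio test on column x_2 — row 1: 13/5 = 13/5; row 2: 13/3 = 13/3; row 3: 20/3 = 20/3. Minimum is 13/5 at row 1 (s_1 leaves); pivot element 5.
Divide row 1 by 5; eliminate column x_2 from the other rows.
Second iteration: most negative Z-row entry is -34/5 in column x_1, so x_1 enters.
Ratio test on column x_1 — row 1: (13/5)/(1/5) = 13; row 2: (26/5)/(12/5) = 13/6; row 3: (61/5)/(2/5) = 61/2. Minimum is 13/6 at row 2 (s_2 leaves); pivot element 12/5.
Divide row 2 by 12/5; eliminate column x_1 from the other rows.
After both pivots, the entry at the Z-row, column s_1 is -1/2.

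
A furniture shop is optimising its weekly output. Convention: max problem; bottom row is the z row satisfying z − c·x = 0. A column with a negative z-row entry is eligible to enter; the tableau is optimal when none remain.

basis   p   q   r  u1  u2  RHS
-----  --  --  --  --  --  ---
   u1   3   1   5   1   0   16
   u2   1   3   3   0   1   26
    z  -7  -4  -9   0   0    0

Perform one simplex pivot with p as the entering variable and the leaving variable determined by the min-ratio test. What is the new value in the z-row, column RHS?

Ratio test on column p — row 1: 16/3 = 16/3; row 2: 26/1 = 26. Minimum is 16/3 at row 1 (u1 leaves); pivot element 3.
Divide row 1 by 3; eliminate column p from the other rows.
z-row update in column RHS: 0 − (-7)·(16/3) = 112/3.

112/3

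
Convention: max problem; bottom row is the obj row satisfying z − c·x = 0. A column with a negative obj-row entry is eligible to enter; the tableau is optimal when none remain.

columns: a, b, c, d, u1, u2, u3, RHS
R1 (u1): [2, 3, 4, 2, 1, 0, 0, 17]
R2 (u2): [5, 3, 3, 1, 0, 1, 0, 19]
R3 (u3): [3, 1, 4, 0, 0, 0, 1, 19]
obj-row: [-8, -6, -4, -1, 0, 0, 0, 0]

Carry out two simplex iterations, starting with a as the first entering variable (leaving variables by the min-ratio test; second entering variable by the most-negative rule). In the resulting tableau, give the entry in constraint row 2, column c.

-1/3

Ratio test on column a — row 1: 17/2 = 17/2; row 2: 19/5 = 19/5; row 3: 19/3 = 19/3. Minimum is 19/5 at row 2 (u2 leaves); pivot element 5.
Divide row 2 by 5; eliminate column a from the other rows.
Second iteration: most negative obj-row entry is -6/5 in column b, so b enters.
Ratio test on column b — row 1: (47/5)/(9/5) = 47/9; row 2: (19/5)/(3/5) = 19/3; row 3: entry -4/5 ≤ 0. Minimum is 47/9 at row 1 (u1 leaves); pivot element 9/5.
Divide row 1 by 9/5; eliminate column b from the other rows.
After both pivots, the entry at constraint row 2, column c is -1/3.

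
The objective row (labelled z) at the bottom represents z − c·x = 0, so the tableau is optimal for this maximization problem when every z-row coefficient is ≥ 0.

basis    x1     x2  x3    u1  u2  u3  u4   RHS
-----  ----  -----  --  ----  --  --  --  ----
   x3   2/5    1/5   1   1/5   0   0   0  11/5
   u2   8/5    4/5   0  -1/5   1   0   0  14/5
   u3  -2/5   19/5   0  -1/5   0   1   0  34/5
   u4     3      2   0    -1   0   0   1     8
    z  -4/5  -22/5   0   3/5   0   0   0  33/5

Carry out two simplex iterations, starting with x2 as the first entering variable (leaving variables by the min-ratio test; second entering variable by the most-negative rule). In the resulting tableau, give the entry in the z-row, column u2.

3/4

Ratio test on column x2 — row 1: (11/5)/(1/5) = 11; row 2: (14/5)/(4/5) = 7/2; row 3: (34/5)/(19/5) = 34/19; row 4: 8/2 = 4. Minimum is 34/19 at row 3 (u3 leaves); pivot element 19/5.
Divide row 3 by 19/5; eliminate column x2 from the other rows.
Second iteration: most negative z-row entry is -24/19 in column x1, so x1 enters.
Ratio test on column x1 — row 1: (35/19)/(8/19) = 35/8; row 2: (26/19)/(32/19) = 13/16; row 3: entry -2/19 ≤ 0; row 4: (84/19)/(61/19) = 84/61. Minimum is 13/16 at row 2 (u2 leaves); pivot element 32/19.
Divide row 2 by 32/19; eliminate column x1 from the other rows.
After both pivots, the entry at the z-row, column u2 is 3/4.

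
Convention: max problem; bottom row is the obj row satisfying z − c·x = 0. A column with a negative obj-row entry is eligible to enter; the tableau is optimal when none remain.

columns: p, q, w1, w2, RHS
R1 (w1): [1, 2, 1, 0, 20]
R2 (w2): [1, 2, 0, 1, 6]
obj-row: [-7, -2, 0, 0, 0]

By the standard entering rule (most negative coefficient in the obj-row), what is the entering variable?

Negative obj-row entries: p: -7, q: -2.
The most negative is -7 in column p, so p enters.

p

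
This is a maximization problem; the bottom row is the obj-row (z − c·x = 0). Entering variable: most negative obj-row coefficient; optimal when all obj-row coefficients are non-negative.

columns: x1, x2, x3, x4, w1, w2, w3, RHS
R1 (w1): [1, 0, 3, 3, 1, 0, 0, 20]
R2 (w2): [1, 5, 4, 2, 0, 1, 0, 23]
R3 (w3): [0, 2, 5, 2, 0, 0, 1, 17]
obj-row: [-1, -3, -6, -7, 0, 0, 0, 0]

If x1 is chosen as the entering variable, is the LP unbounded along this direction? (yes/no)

no

Column x1 has positive entries in row(s) 1, 2, so the ratio test bounds it — not unbounded.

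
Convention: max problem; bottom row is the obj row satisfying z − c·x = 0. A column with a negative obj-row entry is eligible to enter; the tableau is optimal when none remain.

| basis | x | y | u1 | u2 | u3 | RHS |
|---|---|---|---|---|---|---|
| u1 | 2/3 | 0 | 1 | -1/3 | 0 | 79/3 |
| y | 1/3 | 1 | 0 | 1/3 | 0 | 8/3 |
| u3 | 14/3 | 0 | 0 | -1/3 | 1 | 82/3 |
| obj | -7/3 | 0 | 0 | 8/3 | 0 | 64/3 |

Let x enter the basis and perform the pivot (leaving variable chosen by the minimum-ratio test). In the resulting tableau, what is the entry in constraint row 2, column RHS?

Ratio test on column x — row 1: (79/3)/(2/3) = 79/2; row 2: (8/3)/(1/3) = 8; row 3: (82/3)/(14/3) = 41/7. Minimum is 41/7 at row 3 (u3 leaves); pivot element 14/3.
Divide row 3 by 14/3; eliminate column x from the other rows.
Row 2 update in column RHS: 8/3 − (1/3)·(41/7) = 5/7.

5/7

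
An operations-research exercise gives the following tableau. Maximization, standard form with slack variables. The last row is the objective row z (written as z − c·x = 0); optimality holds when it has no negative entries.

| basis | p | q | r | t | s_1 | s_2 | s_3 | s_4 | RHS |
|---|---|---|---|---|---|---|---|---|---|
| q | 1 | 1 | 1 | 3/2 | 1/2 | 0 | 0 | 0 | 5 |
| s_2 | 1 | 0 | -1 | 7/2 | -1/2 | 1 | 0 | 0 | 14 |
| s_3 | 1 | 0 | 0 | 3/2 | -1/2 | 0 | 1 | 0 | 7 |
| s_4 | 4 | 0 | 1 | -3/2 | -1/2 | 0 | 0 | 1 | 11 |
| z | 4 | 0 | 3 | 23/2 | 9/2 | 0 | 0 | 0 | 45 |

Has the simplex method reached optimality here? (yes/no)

yes

Every z-row coefficient is ≥ 0, so the tableau is optimal.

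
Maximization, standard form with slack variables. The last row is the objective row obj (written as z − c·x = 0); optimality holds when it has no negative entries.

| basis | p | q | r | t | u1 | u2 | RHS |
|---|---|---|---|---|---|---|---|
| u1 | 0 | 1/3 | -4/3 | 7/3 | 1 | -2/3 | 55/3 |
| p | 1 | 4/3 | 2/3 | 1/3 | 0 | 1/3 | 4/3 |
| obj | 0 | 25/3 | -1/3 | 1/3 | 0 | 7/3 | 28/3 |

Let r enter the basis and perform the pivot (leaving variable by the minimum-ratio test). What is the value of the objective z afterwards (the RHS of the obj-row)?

10

Ratio test on column r — row 1: entry -4/3 ≤ 0; row 2: (4/3)/(2/3) = 2. Minimum is 2 at row 2 (p leaves); pivot element 2/3.
Pivot on row 2; the obj-row RHS becomes 28/3 − (-1/3)·2 = 10.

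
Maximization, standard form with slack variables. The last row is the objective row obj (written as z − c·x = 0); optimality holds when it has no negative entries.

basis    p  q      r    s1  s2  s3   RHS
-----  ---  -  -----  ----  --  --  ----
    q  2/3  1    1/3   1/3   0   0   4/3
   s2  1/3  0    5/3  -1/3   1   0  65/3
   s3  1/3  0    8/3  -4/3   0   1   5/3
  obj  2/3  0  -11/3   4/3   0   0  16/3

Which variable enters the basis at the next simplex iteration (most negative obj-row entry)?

Negative obj-row entries: r: -11/3.
The most negative is -11/3 in column r, so r enters.

r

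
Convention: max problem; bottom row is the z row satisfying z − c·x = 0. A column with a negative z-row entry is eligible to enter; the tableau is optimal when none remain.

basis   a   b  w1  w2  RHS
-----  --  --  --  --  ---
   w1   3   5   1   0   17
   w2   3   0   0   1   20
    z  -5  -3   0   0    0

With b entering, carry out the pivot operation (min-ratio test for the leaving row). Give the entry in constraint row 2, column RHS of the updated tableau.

Ratio test on column b — row 1: 17/5 = 17/5; row 2: entry 0 ≤ 0. Minimum is 17/5 at row 1 (w1 leaves); pivot element 5.
Divide row 1 by 5; eliminate column b from the other rows.
Row 2 update in column RHS: 20 − 0·(17/5) = 20.

20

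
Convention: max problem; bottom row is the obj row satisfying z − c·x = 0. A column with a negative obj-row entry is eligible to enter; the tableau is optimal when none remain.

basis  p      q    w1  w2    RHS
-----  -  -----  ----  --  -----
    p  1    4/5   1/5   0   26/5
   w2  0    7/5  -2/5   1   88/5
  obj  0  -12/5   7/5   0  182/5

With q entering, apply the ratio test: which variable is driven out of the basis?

Column q entries and ratios — p: (26/5)/(4/5) = 13/2; w2: (88/5)/(7/5) = 88/7.
Smallest ratio is 13/2 in the row of p, so p leaves.

p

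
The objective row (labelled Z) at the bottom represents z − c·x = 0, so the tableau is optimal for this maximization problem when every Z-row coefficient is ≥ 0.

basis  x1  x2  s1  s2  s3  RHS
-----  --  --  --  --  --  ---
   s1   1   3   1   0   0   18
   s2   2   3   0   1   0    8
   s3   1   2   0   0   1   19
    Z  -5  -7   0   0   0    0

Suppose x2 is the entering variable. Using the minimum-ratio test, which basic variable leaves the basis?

Column x2 entries and ratios — s1: 18/3 = 6; s2: 8/3 = 8/3; s3: 19/2 = 19/2.
Smallest ratio is 8/3 in the row of s2, so s2 leaves.

s2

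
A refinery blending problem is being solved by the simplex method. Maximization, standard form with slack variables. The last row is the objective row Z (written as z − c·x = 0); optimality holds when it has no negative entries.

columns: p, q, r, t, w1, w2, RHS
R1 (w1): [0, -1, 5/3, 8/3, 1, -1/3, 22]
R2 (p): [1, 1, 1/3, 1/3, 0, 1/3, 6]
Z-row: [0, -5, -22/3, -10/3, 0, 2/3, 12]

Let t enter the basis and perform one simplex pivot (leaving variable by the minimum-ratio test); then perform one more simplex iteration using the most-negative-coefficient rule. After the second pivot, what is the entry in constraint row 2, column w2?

Ratio test on column t — row 1: 22/(8/3) = 33/4; row 2: 6/(1/3) = 18. Minimum is 33/4 at row 1 (w1 leaves); pivot element 8/3.
Divide row 1 by 8/3; eliminate column t from the other rows.
Second iteration: most negative Z-row entry is -25/4 in column q, so q enters.
Ratio test on column q — row 1: entry -3/8 ≤ 0; row 2: (13/4)/(9/8) = 26/9. Minimum is 26/9 at row 2 (p leaves); pivot element 9/8.
Divide row 2 by 9/8; eliminate column q from the other rows.
After both pivots, the entry at constraint row 2, column w2 is 1/3.

1/3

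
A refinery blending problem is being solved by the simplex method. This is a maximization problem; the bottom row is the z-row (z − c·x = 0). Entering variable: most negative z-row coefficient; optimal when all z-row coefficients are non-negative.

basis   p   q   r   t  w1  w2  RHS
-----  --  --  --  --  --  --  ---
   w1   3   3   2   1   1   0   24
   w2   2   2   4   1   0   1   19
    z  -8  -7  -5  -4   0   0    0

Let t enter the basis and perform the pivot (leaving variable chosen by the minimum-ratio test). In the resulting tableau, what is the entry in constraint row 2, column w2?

1

Ratio test on column t — row 1: 24/1 = 24; row 2: 19/1 = 19. Minimum is 19 at row 2 (w2 leaves); pivot element 1.
Divide row 2 by 1; eliminate column t from the other rows.
In the new row 2, the w2 entry is the old entry divided by the pivot: 1/1 = 1.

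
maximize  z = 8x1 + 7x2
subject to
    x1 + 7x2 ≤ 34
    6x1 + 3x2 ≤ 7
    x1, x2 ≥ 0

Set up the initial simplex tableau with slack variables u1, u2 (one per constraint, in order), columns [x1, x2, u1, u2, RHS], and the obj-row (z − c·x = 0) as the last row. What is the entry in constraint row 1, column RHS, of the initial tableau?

The RHS of constraint 1 is b_1 = 34.

34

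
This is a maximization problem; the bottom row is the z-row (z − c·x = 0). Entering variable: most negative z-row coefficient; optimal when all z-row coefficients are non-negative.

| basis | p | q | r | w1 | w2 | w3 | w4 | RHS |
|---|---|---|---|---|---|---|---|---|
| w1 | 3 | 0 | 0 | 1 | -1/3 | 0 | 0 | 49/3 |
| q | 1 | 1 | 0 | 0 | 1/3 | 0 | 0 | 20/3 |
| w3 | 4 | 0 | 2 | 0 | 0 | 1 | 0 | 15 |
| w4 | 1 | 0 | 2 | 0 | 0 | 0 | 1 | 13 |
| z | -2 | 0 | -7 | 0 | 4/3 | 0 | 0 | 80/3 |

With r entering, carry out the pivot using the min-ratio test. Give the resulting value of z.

433/6

Ratio test on column r — row 1: entry 0 ≤ 0; row 2: entry 0 ≤ 0; row 3: 15/2 = 15/2; row 4: 13/2 = 13/2. Minimum is 13/2 at row 4 (w4 leaves); pivot element 2.
Pivot on row 4; the z-row RHS becomes 80/3 − (-7)·(13/2) = 433/6.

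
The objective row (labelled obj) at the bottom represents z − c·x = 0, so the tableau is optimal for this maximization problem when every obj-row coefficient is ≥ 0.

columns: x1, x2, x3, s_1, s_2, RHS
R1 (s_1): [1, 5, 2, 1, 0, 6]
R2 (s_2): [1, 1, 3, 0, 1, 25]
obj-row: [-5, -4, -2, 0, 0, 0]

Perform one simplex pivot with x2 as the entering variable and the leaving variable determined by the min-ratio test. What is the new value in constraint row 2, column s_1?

-1/5

Ratio test on column x2 — row 1: 6/5 = 6/5; row 2: 25/1 = 25. Minimum is 6/5 at row 1 (s_1 leaves); pivot element 5.
Divide row 1 by 5; eliminate column x2 from the other rows.
Row 2 update in column s_1: 0 − 1·(1/5) = -1/5.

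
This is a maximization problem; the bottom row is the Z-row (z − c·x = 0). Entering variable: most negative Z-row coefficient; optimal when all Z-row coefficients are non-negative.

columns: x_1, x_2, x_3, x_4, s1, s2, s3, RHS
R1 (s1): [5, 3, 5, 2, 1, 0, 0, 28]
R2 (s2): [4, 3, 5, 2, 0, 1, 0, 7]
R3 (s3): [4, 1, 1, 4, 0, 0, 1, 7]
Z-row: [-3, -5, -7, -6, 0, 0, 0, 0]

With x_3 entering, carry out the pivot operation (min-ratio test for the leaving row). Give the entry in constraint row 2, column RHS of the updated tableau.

7/5

Ratio test on column x_3 — row 1: 28/5 = 28/5; row 2: 7/5 = 7/5; row 3: 7/1 = 7. Minimum is 7/5 at row 2 (s2 leaves); pivot element 5.
Divide row 2 by 5; eliminate column x_3 from the other rows.
In the new row 2, the RHS entry is the old entry divided by the pivot: 7/5 = 7/5.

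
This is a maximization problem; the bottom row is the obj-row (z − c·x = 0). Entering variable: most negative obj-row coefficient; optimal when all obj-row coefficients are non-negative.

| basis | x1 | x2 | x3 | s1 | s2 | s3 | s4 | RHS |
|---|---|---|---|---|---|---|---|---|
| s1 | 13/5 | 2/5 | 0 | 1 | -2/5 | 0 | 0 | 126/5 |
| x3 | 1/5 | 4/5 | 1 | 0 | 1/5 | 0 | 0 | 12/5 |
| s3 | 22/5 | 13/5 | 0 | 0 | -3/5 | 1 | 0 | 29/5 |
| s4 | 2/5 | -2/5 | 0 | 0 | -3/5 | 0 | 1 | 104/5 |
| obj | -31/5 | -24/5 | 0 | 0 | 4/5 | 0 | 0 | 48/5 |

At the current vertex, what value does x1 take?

0

x1 is not in the basis, so in the current basic feasible solution x1 = 0.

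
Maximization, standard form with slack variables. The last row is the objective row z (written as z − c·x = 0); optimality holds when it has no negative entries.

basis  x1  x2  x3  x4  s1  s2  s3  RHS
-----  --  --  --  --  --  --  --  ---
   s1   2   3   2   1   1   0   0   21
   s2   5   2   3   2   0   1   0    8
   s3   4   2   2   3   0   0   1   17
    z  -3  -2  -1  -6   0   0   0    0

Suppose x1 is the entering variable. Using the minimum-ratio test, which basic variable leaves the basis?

s2

Column x1 entries and ratios — s1: 21/2 = 21/2; s2: 8/5 = 8/5; s3: 17/4 = 17/4.
Smallest ratio is 8/5 in the row of s2, so s2 leaves.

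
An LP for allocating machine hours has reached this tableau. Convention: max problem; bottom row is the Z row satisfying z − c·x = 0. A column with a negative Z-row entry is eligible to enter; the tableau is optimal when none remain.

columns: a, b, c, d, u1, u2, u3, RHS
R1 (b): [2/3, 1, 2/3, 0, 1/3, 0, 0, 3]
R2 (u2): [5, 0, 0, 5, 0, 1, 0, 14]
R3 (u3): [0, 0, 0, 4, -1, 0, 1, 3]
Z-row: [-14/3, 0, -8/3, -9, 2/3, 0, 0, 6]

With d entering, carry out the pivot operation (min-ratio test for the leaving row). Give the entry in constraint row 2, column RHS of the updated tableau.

41/4

Ratio test on column d — row 1: entry 0 ≤ 0; row 2: 14/5 = 14/5; row 3: 3/4 = 3/4. Minimum is 3/4 at row 3 (u3 leaves); pivot element 4.
Divide row 3 by 4; eliminate column d from the other rows.
Row 2 update in column RHS: 14 − 5·(3/4) = 41/4.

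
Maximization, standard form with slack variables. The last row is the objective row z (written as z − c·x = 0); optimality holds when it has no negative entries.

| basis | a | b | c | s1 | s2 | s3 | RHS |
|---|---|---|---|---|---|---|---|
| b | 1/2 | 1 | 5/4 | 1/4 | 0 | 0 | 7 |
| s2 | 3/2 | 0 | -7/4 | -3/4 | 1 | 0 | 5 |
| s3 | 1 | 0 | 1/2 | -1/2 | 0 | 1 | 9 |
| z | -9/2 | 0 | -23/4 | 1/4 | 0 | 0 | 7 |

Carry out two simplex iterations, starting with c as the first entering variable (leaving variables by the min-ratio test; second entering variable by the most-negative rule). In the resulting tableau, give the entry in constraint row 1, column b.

6/11

Ratio test on column c — row 1: 7/(5/4) = 28/5; row 2: entry -7/4 ≤ 0; row 3: 9/(1/2) = 18. Minimum is 28/5 at row 1 (b leaves); pivot element 5/4.
Divide row 1 by 5/4; eliminate column c from the other rows.
Second iteration: most negative z-row entry is -11/5 in column a, so a enters.
Ratio test on column a — row 1: (28/5)/(2/5) = 14; row 2: (74/5)/(11/5) = 74/11; row 3: (31/5)/(4/5) = 31/4. Minimum is 74/11 at row 2 (s2 leaves); pivot element 11/5.
Divide row 2 by 11/5; eliminate column a from the other rows.
After both pivots, the entry at constraint row 1, column b is 6/11.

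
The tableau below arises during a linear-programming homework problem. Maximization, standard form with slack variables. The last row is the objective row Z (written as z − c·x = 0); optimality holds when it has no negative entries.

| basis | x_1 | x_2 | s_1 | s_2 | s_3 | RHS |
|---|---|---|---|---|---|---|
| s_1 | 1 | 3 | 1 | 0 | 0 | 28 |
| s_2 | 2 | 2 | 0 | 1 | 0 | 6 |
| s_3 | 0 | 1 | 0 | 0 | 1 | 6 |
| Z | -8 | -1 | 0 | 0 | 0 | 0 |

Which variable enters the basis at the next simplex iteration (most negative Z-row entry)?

Negative Z-row entries: x_1: -8, x_2: -1.
The most negative is -8 in column x_1, so x_1 enters.

x_1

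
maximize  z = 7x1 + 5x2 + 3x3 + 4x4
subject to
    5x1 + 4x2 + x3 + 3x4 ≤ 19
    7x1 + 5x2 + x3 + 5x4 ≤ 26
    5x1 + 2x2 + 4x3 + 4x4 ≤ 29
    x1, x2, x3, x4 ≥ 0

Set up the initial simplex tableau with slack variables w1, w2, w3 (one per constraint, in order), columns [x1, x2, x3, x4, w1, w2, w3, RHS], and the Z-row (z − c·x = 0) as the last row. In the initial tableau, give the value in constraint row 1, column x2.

4

Constraint 1 has coefficient 4 on x2.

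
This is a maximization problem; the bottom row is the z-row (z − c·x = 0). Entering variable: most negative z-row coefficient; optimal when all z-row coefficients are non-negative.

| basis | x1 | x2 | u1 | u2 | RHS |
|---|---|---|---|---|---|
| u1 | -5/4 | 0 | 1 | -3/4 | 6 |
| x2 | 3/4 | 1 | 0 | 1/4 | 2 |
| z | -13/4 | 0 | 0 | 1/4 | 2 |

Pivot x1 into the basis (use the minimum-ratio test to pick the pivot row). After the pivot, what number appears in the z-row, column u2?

Ratio test on column x1 — row 1: entry -5/4 ≤ 0; row 2: 2/(3/4) = 8/3. Minimum is 8/3 at row 2 (x2 leaves); pivot element 3/4.
Divide row 2 by 3/4; eliminate column x1 from the other rows.
z-row update in column u2: 1/4 − (-13/4)·(1/3) = 4/3.

4/3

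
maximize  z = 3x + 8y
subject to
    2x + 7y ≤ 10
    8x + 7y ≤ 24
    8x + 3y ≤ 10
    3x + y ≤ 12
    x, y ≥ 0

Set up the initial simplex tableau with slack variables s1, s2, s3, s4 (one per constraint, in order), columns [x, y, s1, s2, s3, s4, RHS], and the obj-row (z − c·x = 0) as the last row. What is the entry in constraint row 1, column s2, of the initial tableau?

Slack s2 belongs to constraint 2; its column is the unit vector e_2, so the entry in row 1 is 0.

0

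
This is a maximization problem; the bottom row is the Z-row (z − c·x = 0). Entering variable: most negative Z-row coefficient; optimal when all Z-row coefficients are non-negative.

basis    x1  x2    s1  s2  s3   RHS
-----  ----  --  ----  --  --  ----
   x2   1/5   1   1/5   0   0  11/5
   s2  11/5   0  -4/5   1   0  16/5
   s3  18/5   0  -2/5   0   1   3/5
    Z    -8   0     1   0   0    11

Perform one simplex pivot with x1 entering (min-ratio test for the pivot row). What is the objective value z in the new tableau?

37/3

Ratio test on column x1 — row 1: (11/5)/(1/5) = 11; row 2: (16/5)/(11/5) = 16/11; row 3: (3/5)/(18/5) = 1/6. Minimum is 1/6 at row 3 (s3 leaves); pivot element 18/5.
Pivot on row 3; the Z-row RHS becomes 11 − (-8)·(1/6) = 37/3.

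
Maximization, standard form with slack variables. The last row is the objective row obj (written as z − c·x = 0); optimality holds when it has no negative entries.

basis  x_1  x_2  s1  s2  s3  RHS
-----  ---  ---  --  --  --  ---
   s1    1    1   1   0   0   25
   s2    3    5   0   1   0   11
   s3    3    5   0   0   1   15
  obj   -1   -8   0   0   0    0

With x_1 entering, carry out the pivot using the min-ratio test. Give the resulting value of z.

Ratio test on column x_1 — row 1: 25/1 = 25; row 2: 11/3 = 11/3; row 3: 15/3 = 5. Minimum is 11/3 at row 2 (s2 leaves); pivot element 3.
Pivot on row 2; the obj-row RHS becomes 0 − (-1)·(11/3) = 11/3.

11/3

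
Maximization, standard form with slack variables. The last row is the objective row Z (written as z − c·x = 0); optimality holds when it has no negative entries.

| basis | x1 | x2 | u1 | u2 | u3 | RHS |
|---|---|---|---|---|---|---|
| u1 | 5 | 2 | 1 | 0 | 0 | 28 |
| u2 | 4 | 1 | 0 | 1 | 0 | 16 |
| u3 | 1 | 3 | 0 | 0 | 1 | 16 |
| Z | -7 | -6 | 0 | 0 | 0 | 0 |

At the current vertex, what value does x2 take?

0

x2 is not in the basis, so in the current basic feasible solution x2 = 0.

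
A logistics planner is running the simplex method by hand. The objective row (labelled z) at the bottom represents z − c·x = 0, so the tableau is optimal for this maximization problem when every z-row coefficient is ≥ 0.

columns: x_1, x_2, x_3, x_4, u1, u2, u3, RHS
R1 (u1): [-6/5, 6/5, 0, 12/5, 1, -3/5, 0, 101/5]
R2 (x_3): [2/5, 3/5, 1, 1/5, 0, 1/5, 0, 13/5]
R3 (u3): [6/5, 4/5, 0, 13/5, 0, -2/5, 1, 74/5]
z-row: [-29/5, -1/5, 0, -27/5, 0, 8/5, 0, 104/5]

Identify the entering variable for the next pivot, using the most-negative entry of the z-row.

x_1

Negative z-row entries: x_1: -29/5, x_2: -1/5, x_4: -27/5.
The most negative is -29/5 in column x_1, so x_1 enters.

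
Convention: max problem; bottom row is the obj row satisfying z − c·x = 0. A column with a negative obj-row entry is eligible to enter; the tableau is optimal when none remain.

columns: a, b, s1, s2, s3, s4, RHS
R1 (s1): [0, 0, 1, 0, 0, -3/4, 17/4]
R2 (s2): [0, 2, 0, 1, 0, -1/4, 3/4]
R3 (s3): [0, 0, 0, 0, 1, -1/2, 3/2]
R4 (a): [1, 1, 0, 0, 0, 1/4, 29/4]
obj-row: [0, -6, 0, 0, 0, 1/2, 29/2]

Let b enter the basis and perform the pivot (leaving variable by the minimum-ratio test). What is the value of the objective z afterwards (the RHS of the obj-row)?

67/4

Ratio test on column b — row 1: entry 0 ≤ 0; row 2: (3/4)/2 = 3/8; row 3: entry 0 ≤ 0; row 4: (29/4)/1 = 29/4. Minimum is 3/8 at row 2 (s2 leaves); pivot element 2.
Pivot on row 2; the obj-row RHS becomes 29/2 − (-6)·(3/8) = 67/4.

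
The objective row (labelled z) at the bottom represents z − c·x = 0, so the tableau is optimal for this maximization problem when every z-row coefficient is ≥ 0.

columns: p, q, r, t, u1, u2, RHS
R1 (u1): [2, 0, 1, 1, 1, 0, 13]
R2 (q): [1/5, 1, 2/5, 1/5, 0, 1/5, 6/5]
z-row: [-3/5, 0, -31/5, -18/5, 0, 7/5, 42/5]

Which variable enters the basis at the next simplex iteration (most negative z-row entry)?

Negative z-row entries: p: -3/5, r: -31/5, t: -18/5.
The most negative is -31/5 in column r, so r enters.

r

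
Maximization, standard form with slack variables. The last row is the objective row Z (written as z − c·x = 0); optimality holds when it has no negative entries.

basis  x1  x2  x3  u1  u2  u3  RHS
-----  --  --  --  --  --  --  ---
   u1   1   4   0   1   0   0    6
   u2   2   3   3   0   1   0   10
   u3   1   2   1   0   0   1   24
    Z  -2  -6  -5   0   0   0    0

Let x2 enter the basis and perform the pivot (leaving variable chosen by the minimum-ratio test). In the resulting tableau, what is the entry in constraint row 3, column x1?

1/2

Ratio test on column x2 — row 1: 6/4 = 3/2; row 2: 10/3 = 10/3; row 3: 24/2 = 12. Minimum is 3/2 at row 1 (u1 leaves); pivot element 4.
Divide row 1 by 4; eliminate column x2 from the other rows.
Row 3 update in column x1: 1 − 2·(1/4) = 1/2.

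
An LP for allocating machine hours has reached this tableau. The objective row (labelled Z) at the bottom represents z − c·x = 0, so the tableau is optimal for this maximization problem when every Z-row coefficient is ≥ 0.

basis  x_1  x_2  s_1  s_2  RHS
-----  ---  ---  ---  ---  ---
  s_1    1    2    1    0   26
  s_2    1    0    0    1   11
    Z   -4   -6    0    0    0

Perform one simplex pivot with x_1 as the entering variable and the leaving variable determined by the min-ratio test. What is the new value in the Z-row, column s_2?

4

Ratio test on column x_1 — row 1: 26/1 = 26; row 2: 11/1 = 11. Minimum is 11 at row 2 (s_2 leaves); pivot element 1.
Divide row 2 by 1; eliminate column x_1 from the other rows.
Z-row update in column s_2: 0 − (-4)·1 = 4.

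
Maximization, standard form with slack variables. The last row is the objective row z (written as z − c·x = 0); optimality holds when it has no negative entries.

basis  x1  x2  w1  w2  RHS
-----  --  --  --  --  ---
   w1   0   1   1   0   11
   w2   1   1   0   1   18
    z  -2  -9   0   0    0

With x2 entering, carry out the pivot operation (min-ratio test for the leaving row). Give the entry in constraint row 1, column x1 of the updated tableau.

Ratio test on column x2 — row 1: 11/1 = 11; row 2: 18/1 = 18. Minimum is 11 at row 1 (w1 leaves); pivot element 1.
Divide row 1 by 1; eliminate column x2 from the other rows.
In the new row 1, the x1 entry is the old entry divided by the pivot: 0/1 = 0.

0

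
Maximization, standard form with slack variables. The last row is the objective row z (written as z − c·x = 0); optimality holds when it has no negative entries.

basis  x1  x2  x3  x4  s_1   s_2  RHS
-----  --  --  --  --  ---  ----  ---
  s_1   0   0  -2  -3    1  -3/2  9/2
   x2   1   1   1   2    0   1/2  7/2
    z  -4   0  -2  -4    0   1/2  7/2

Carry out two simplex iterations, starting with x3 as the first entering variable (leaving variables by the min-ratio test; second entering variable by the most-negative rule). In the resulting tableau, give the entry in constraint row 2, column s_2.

Ratio test on column x3 — row 1: entry -2 ≤ 0; row 2: (7/2)/1 = 7/2. Minimum is 7/2 at row 2 (x2 leaves); pivot element 1.
Divide row 2 by 1; eliminate column x3 from the other rows.
Second iteration: most negative z-row entry is -2 in column x1, so x1 enters.
Ratio test on column x1 — row 1: (23/2)/2 = 23/4; row 2: (7/2)/1 = 7/2. Minimum is 7/2 at row 2 (x3 leaves); pivot element 1.
Divide row 2 by 1; eliminate column x1 from the other rows.
After both pivots, the entry at constraint row 2, column s_2 is 1/2.

1/2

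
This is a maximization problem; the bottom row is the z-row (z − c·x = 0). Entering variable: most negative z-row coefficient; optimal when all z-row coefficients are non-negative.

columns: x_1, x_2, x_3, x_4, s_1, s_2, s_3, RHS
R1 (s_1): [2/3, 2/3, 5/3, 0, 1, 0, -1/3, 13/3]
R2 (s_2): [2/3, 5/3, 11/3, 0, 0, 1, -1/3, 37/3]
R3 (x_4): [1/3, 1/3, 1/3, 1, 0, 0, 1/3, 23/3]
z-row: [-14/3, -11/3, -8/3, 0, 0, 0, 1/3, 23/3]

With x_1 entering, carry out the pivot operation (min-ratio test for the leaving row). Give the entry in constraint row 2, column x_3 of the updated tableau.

Ratio test on column x_1 — row 1: (13/3)/(2/3) = 13/2; row 2: (37/3)/(2/3) = 37/2; row 3: (23/3)/(1/3) = 23. Minimum is 13/2 at row 1 (s_1 leaves); pivot element 2/3.
Divide row 1 by 2/3; eliminate column x_1 from the other rows.
Row 2 update in column x_3: 11/3 − (2/3)·(5/2) = 2.

2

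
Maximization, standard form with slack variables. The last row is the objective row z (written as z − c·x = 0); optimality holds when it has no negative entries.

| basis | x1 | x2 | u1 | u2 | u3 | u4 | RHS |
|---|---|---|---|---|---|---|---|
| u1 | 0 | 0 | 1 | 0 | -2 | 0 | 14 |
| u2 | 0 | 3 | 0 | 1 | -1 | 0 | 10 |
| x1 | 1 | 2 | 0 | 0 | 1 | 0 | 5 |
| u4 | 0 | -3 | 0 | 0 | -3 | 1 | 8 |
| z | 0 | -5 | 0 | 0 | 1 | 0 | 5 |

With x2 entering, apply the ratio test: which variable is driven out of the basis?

Column x2 entries and ratios — u1: 0 ≤ 0, skip; u2: 10/3 = 10/3; x1: 5/2 = 5/2; u4: -3 ≤ 0, skip.
Smallest ratio is 5/2 in the row of x1, so x1 leaves.

x1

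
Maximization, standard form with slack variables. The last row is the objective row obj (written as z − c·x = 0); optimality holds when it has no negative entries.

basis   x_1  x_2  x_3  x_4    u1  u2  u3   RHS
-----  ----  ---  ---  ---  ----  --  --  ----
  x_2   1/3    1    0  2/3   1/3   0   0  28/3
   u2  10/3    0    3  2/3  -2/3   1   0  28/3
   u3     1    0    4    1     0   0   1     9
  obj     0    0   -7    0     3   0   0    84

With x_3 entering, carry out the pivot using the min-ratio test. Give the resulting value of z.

399/4

Ratio test on column x_3 — row 1: entry 0 ≤ 0; row 2: (28/3)/3 = 28/9; row 3: 9/4 = 9/4. Minimum is 9/4 at row 3 (u3 leaves); pivot element 4.
Pivot on row 3; the obj-row RHS becomes 84 − (-7)·(9/4) = 399/4.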